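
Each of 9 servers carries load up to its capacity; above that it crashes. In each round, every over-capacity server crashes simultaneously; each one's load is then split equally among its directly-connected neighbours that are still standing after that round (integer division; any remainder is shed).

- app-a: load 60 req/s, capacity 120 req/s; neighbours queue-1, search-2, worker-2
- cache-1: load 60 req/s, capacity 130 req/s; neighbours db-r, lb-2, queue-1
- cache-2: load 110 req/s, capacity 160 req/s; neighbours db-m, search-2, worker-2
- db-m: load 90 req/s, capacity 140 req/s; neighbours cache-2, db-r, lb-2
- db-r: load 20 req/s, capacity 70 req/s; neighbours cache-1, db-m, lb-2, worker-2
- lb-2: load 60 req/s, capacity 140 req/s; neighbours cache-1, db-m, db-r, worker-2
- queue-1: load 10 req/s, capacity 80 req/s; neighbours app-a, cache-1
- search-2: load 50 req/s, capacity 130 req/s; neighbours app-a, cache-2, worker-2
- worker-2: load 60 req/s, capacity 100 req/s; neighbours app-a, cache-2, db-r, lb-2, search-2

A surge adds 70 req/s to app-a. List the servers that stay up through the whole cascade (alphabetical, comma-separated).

Round 1 — app-a at 130 > 120. app-a crashes.
  app-a sheds 130 req/s to queue-1, search-2, worker-2: 43 each (1 lost).
    queue-1: 10+43 = 53 ≤ 80
    search-2: 50+43 = 93 ≤ 130
    worker-2: 60+43 = 103 > 100
Round 2 — worker-2 crashes.
  worker-2 sheds 103 req/s to cache-2, db-r, lb-2, search-2: 25 each (3 lost).
    cache-2: 110+25 = 135 ≤ 160
    db-r: 20+25 = 45 ≤ 70
    lb-2: 60+25 = 85 ≤ 140
    search-2: 93+25 = 118 ≤ 130
No further crashes.

cache-1, cache-2, db-m, db-r, lb-2, queue-1, search-2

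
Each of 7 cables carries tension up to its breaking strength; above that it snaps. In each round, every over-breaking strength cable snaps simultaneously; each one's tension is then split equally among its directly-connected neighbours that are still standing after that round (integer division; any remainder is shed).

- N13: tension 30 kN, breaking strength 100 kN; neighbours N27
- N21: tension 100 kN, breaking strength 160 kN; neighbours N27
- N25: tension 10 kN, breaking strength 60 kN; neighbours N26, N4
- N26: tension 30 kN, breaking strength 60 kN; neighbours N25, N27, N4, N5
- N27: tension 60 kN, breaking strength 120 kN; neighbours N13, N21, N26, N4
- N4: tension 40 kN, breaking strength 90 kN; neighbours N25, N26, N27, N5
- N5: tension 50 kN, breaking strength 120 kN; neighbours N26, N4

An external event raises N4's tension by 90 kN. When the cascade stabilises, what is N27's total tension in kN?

Round 1 — N4 at 130 > 90. N4 snaps.
  N4 sheds 130 kN to N25, N26, N27, N5: 32 each (2 lost).
    N25: 10+32 = 42 ≤ 60
    N26: 30+32 = 62 > 60
    N27: 60+32 = 92 ≤ 120
    N5: 50+32 = 82 ≤ 120
Round 2 — N26 snaps.
  N26 sheds 62 kN to N25, N27, N5: 20 each (2 lost).
    N25: 42+20 = 62 > 60
    N27: 92+20 = 112 ≤ 120
    N5: 82+20 = 102 ≤ 120
Round 3 — N25 snaps.
  N25 sheds 62 kN: no online neighbours, lost.
No further breaks.

112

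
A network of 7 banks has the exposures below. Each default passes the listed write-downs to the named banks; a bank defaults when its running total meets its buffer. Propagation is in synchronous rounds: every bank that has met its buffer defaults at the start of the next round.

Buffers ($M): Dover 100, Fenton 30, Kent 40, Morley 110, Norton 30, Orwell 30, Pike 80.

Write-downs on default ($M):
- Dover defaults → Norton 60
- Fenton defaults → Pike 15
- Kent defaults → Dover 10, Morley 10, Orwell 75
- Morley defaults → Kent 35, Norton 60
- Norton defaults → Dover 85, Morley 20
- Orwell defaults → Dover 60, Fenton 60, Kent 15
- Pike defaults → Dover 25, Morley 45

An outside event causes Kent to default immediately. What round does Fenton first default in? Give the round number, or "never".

3

Round 1 — Kent defaults (initial).
  Dover: +10 → 10 < 100
  Morley: +10 → 10 < 110
  Orwell: +75 → 75 ≥ 30
Round 2 — Orwell defaults.
  Dover: +60 → 70 < 100
  Fenton: +60 → 60 ≥ 30
Round 3 — Fenton defaults.
  Pike: +15 → 15 < 80
No further defaults.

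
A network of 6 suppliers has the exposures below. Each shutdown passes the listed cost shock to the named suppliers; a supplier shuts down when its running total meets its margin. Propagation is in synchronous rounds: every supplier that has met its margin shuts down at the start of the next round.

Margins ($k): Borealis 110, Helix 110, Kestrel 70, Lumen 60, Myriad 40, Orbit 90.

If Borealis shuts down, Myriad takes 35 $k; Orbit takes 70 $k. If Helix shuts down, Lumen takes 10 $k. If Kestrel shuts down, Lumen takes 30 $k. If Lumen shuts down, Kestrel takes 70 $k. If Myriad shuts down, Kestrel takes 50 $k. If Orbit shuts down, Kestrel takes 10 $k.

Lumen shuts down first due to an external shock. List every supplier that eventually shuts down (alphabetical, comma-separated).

Round 1 — Lumen shuts down (initial).
  Kestrel: +70 → 70 ≥ 70
Round 2 — Kestrel shuts down.
No further shutdowns.

Kestrel, Lumen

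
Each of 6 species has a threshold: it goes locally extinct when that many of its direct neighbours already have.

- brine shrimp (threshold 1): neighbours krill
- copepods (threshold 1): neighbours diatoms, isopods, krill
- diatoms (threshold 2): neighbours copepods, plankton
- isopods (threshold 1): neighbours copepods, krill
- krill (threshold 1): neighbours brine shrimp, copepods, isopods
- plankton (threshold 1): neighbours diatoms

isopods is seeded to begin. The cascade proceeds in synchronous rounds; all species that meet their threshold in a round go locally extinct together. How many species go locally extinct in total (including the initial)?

4

Round 1 — isopods goes locally extinct (initial).
Round 2 — checking thresholds:
  copepods: 1 of 3 neighbours ≥ 1, goes locally extinct.
  krill: 1 of 3 neighbours ≥ 1, goes locally extinct.
Round 3 — checking thresholds:
  brine shrimp: 1 of 1 neighbours ≥ 1, goes locally extinct.
  diatoms: 1 of 2 neighbours < 2, holds.
Round 4 — no new extinctions; cascade stops.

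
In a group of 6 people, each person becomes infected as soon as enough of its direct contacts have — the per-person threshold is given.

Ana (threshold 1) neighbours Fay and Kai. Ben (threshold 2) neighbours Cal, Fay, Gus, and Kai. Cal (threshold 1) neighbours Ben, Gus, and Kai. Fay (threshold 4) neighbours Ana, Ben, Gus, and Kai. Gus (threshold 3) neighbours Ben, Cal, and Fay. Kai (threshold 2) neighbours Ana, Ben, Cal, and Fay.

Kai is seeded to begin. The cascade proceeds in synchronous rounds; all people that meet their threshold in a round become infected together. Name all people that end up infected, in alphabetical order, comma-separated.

Ana, Ben, Cal, Kai

Round 1 — Kai becomes infected (initial).
Round 2 — checking thresholds:
  Ana: 1 of 2 neighbours ≥ 1, becomes infected.
  Ben: 1 of 4 neighbours < 2, below threshold.
  Cal: 1 of 3 neighbours ≥ 1, becomes infected.
  Fay: 1 of 4 neighbours < 4, below threshold.
Round 3 — checking thresholds:
  Ben: 2 of 4 neighbours ≥ 2, becomes infected.
  Fay: 2 of 4 neighbours < 4, below threshold.
  Gus: 1 of 3 neighbours < 3, below threshold.
Round 4 — no new infections; cascade stops.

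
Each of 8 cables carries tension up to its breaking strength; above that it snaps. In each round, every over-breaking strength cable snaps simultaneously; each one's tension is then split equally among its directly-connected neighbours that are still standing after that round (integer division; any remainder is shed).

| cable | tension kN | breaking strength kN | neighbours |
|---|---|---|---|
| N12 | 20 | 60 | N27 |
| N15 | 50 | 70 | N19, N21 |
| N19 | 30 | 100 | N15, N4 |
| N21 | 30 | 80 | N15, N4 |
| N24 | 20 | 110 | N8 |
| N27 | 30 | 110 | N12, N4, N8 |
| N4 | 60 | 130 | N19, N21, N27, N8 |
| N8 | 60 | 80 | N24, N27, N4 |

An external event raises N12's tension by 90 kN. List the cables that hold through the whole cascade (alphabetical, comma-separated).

Round 1 — N12 at 110 > 60. N12 snaps.
  N12 sheds 110 kN to N27: 110 each.
    N27: 30+110 = 140 > 110
Round 2 — N27 snaps.
  N27 sheds 140 kN to N4, N8: 70 each.
    N4: 60+70 = 130 ≤ 130
    N8: 60+70 = 130 > 80
Round 3 — N8 snaps.
  N8 sheds 130 kN to N24, N4: 65 each.
    N24: 20+65 = 85 ≤ 110
    N4: 130+65 = 195 > 130
Round 4 — N4 snaps.
  N4 sheds 195 kN to N19, N21: 97 each (1 lost).
    N19: 30+97 = 127 > 100
    N21: 30+97 = 127 > 80
Round 5 — N19, N21 snap.
  N19 sheds 127 kN to N15: 127 each.
    N15: 50+127 = 177 > 70
  N21 sheds 127 kN to N15: 127 each.
    N15: 177+127 = 304 > 70
Round 6 — N15 snaps.
  N15 sheds 304 kN: no online neighbours, lost.
No further breaks.

N24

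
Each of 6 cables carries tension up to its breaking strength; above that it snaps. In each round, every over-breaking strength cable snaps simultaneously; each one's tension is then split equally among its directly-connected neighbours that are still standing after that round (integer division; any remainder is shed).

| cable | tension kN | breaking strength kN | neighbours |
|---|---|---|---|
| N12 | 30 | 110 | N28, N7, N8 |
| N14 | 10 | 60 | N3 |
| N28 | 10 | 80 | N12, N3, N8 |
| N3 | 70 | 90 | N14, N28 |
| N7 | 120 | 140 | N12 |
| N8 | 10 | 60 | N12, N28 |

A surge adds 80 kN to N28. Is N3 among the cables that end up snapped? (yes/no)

Round 1 — N28 at 90 > 80. N28 snaps.
  N28 sheds 90 kN to N12, N3, N8: 30 each.
    N12: 30+30 = 60 ≤ 110
    N3: 70+30 = 100 > 90
    N8: 10+30 = 40 ≤ 60
Round 2 — N3 snaps.
  N3 sheds 100 kN to N14: 100 each.
    N14: 10+100 = 110 > 60
Round 3 — N14 snaps.
  N14 sheds 110 kN: no online neighbours, lost.
No further breaks.

yes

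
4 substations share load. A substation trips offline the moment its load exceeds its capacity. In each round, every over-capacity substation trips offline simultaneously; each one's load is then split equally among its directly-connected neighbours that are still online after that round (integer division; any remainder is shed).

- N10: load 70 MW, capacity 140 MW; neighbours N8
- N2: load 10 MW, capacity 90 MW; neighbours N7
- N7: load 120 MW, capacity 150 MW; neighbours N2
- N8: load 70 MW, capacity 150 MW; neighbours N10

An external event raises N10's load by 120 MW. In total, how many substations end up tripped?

2

Round 1 — N10 at 190 > 140. N10 trips offline.
  N10 sheds 190 MW to N8: 190 each.
    N8: 70+190 = 260 > 150
Round 2 — N8 trips offline.
  N8 sheds 260 MW: no online neighbours, lost.
No further trips.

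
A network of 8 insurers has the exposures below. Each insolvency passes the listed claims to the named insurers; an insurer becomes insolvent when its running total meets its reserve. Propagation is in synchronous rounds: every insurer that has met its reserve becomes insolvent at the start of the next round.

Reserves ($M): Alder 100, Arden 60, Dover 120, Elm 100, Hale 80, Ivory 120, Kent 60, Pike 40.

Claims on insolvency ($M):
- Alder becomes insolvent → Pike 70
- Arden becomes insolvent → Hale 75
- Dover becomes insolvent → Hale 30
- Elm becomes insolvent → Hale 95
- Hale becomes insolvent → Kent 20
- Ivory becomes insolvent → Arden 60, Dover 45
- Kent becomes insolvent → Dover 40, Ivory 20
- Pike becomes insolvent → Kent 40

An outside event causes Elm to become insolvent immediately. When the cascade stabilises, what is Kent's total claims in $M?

20

Round 1 — Elm becomes insolvent (initial).
  Hale: +95 → 95 ≥ 80
Round 2 — Hale becomes insolvent.
  Kent: +20 → 20 < 60
No further insolvencies.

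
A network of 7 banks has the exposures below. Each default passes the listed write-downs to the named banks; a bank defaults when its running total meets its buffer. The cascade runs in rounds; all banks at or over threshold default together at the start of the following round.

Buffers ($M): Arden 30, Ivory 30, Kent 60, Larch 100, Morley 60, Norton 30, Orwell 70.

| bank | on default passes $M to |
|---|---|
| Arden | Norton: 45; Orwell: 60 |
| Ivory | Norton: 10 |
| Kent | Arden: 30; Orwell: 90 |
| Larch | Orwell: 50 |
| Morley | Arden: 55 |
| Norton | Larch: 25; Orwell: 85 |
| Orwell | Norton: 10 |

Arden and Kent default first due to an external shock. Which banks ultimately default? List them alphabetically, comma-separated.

Arden, Kent, Norton, Orwell

Round 1 — Arden, Kent default (initial).
  Norton: +45 → 45 ≥ 30
  Orwell: +60+90 → 150 ≥ 70
Round 2 — Norton, Orwell default.
  Larch: +25 → 25 < 100
No further defaults.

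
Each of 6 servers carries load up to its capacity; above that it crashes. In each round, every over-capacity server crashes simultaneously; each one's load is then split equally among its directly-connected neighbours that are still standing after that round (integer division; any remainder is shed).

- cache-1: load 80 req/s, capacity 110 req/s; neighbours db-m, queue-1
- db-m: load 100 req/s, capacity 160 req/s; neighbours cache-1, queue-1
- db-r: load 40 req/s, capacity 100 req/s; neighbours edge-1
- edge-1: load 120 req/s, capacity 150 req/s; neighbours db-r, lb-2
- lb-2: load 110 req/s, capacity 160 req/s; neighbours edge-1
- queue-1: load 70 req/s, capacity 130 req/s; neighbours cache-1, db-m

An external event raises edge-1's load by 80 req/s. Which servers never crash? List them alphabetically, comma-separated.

cache-1, db-m, queue-1

Round 1 — edge-1 at 200 > 150. edge-1 crashes.
  edge-1 sheds 200 req/s to db-r, lb-2: 100 each.
    db-r: 40+100 = 140 > 100
    lb-2: 110+100 = 210 > 160
Round 2 — db-r, lb-2 crash.
  db-r sheds 140 req/s: no online neighbours, lost.
  lb-2 sheds 210 req/s: no online neighbours, lost.
No further crashes.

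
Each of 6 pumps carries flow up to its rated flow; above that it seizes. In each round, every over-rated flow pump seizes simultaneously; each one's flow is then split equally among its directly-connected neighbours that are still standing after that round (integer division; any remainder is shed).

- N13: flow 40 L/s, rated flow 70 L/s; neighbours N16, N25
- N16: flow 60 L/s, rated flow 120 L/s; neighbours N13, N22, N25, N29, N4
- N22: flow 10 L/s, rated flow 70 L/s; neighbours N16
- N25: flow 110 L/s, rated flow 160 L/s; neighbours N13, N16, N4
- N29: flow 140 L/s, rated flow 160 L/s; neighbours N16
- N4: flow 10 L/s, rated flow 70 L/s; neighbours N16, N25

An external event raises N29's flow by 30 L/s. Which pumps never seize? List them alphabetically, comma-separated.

N22

Round 1 — N29 at 170 > 160. N29 seizes.
  N29 sheds 170 L/s to N16: 170 each.
    N16: 60+170 = 230 > 120
Round 2 — N16 seizes.
  N16 sheds 230 L/s to N13, N22, N25, N4: 57 each (2 lost).
    N13: 40+57 = 97 > 70
    N22: 10+57 = 67 ≤ 70
    N25: 110+57 = 167 > 160
    N4: 10+57 = 67 ≤ 70
Round 3 — N13, N25 seize.
  N13 sheds 97 L/s: no online neighbours, lost.
  N25 sheds 167 L/s to N4: 167 each.
    N4: 67+167 = 234 > 70
Round 4 — N4 seizes.
  N4 sheds 234 L/s: no online neighbours, lost.
No further seizures.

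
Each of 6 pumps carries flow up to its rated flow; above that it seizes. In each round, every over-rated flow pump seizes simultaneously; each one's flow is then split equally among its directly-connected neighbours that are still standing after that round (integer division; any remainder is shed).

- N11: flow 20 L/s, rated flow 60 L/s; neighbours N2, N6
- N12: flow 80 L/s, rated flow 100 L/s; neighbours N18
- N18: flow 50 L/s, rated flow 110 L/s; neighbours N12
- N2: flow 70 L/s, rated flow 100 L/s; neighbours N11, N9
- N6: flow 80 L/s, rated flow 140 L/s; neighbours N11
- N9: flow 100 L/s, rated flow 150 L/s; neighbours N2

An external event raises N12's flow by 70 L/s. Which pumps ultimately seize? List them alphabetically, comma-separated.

N12, N18

Round 1 — N12 at 150 > 100. N12 seizes.
  N12 sheds 150 L/s to N18: 150 each.
    N18: 50+150 = 200 > 110
Round 2 — N18 seizes.
  N18 sheds 200 L/s: no online neighbours, lost.
No further seizures.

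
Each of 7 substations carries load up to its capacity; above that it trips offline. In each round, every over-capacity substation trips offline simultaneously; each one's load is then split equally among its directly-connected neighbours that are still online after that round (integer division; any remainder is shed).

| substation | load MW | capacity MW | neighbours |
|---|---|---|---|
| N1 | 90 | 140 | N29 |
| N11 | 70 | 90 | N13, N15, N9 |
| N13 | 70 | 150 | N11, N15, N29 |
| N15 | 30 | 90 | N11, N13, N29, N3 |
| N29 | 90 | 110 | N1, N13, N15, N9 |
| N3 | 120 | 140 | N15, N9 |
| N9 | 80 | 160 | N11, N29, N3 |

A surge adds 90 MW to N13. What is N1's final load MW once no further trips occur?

Round 1 — N13 at 160 > 150. N13 trips offline.
  N13 sheds 160 MW to N11, N15, N29: 53 each (1 lost).
    N11: 70+53 = 123 > 90
    N15: 30+53 = 83 ≤ 90
    N29: 90+53 = 143 > 110
Round 2 — N11, N29 trip offline.
  N11 sheds 123 MW to N15, N9: 61 each (1 lost).
    N15: 83+61 = 144 > 90
    N9: 80+61 = 141 ≤ 160
  N29 sheds 143 MW to N1, N15, N9: 47 each (2 lost).
    N1: 90+47 = 137 ≤ 140
    N15: 144+47 = 191 > 90
    N9: 141+47 = 188 > 160
Round 3 — N15, N9 trip offline.
  N15 sheds 191 MW to N3: 191 each.
    N3: 120+191 = 311 > 140
  N9 sheds 188 MW to N3: 188 each.
    N3: 311+188 = 499 > 140
Round 4 — N3 trips offline.
  N3 sheds 499 MW: no online neighbours, lost.
No further trips.

137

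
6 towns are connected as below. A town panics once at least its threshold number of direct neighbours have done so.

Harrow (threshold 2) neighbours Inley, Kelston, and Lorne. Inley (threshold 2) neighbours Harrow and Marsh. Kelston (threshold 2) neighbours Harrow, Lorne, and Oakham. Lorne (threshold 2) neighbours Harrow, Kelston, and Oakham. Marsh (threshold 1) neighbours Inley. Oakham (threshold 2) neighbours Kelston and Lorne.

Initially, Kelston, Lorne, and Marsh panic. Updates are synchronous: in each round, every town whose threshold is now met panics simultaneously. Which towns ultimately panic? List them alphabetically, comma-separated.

Round 1 — Kelston, Lorne, Marsh panic (initial).
Round 2 — checking thresholds:
  Harrow: 2 of 3 neighbours ≥ 2, panics.
  Inley: 1 of 2 neighbours < 2, below threshold.
  Oakham: 2 of 2 neighbours ≥ 2, panics.
Round 3 — checking thresholds:
  Inley: 2 of 2 neighbours ≥ 2, panics.
Round 4 — no new panics; cascade stops.

Harrow, Inley, Kelston, Lorne, Marsh, Oakham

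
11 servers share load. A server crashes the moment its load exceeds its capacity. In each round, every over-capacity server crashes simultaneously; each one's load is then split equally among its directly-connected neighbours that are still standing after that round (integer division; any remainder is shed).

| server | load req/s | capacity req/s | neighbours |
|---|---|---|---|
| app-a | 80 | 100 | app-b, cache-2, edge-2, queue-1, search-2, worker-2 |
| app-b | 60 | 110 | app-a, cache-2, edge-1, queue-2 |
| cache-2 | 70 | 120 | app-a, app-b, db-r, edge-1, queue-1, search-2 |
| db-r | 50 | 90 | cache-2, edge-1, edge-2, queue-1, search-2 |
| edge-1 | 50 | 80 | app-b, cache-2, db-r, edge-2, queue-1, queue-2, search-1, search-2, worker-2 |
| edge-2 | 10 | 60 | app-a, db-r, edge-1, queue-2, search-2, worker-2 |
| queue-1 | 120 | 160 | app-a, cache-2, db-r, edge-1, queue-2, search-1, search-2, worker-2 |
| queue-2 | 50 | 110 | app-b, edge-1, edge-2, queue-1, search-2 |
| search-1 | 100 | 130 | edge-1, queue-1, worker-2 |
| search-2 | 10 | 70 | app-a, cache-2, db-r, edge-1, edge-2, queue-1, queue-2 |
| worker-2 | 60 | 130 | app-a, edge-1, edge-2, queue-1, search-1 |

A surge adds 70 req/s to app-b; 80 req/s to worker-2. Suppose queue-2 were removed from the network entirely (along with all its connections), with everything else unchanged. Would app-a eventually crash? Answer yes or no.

With queue-2 removed:
Round 1 — app-b at 130 > 110; worker-2 at 140 > 130. app-b, worker-2 crash.
  app-b sheds 130 req/s to app-a, cache-2, edge-1: 43 each (1 lost).
    app-a: 80+43 = 123 > 100
    cache-2: 70+43 = 113 ≤ 120
    edge-1: 50+43 = 93 > 80
  worker-2 sheds 140 req/s to app-a, edge-1, edge-2, queue-1, search-1: 28 each.
    app-a: 123+28 = 151 > 100
    edge-1: 93+28 = 121 > 80
    edge-2: 10+28 = 38 ≤ 60
    queue-1: 120+28 = 148 ≤ 160
    search-1: 100+28 = 128 ≤ 130
Round 2 — app-a, edge-1 crash.
  app-a sheds 151 req/s to cache-2, edge-2, queue-1, search-2: 37 each (3 lost).
    cache-2: 113+37 = 150 > 120
    edge-2: 38+37 = 75 > 60
    queue-1: 148+37 = 185 > 160
    search-2: 10+37 = 47 ≤ 70
  edge-1 sheds 121 req/s to cache-2, db-r, edge-2, queue-1, search-1, search-2: 20 each (1 lost).
    cache-2: 150+20 = 170 > 120
    db-r: 50+20 = 70 ≤ 90
    edge-2: 75+20 = 95 > 60
    queue-1: 185+20 = 205 > 160
    search-1: 128+20 = 148 > 130
    search-2: 47+20 = 67 ≤ 70
Round 3 — cache-2, edge-2, queue-1, search-1 crash.
  cache-2 sheds 170 req/s to db-r, search-2: 85 each.
    db-r: 70+85 = 155 > 90
    search-2: 67+85 = 152 > 70
  edge-2 sheds 95 req/s to db-r, search-2: 47 each (1 lost).
    db-r: 155+47 = 202 > 90
    search-2: 152+47 = 199 > 70
  queue-1 sheds 205 req/s to db-r, search-2: 102 each (1 lost).
    db-r: 202+102 = 304 > 90
    search-2: 199+102 = 301 > 70
  search-1 sheds 148 req/s: no online neighbours, lost.
Round 4 — db-r, search-2 crash.
  db-r sheds 304 req/s: no online neighbours, lost.
  search-2 sheds 301 req/s: no online neighbours, lost.
No further crashes.

yes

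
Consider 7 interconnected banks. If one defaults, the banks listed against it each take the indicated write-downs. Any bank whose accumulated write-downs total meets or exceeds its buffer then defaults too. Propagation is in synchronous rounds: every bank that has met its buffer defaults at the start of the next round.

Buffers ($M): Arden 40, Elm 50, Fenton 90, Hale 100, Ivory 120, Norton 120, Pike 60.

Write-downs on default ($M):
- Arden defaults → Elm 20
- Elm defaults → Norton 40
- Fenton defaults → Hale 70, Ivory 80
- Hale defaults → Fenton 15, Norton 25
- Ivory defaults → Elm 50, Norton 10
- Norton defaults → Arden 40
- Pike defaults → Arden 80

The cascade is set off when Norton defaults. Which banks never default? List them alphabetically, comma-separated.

Round 1 — Norton defaults (initial).
  Arden: +40 → 40 ≥ 40
Round 2 — Arden defaults.
  Elm: +20 → 20 < 50
No further defaults.

Elm, Fenton, Hale, Ivory, Pike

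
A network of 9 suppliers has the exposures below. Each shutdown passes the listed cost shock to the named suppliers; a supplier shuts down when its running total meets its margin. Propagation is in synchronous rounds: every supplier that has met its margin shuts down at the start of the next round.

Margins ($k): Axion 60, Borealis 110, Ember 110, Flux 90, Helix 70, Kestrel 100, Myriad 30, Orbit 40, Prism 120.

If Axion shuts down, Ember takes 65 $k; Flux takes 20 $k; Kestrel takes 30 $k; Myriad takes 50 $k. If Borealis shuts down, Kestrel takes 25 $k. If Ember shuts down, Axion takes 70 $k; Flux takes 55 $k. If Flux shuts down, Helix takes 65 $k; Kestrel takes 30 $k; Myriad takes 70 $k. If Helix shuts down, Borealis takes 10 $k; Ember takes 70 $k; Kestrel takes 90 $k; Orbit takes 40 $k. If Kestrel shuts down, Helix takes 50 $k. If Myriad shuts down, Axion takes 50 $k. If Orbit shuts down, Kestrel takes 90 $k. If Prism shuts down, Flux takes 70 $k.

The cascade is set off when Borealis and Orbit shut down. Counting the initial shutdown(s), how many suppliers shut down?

Round 1 — Borealis, Orbit shut down (initial).
  Kestrel: +25+90 → 115 ≥ 100
Round 2 — Kestrel shuts down.
  Helix: +50 → 50 < 70
No further shutdowns.

3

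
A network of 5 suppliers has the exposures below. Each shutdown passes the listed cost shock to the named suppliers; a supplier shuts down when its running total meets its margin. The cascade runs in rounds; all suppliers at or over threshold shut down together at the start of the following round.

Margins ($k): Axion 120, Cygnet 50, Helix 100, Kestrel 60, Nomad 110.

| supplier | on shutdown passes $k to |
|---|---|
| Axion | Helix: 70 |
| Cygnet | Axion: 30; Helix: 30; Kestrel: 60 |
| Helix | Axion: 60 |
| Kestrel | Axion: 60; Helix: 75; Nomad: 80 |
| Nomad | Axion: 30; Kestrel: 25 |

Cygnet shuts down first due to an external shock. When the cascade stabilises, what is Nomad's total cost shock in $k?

Round 1 — Cygnet shuts down (initial).
  Axion: +30 → 30 < 120
  Helix: +30 → 30 < 100
  Kestrel: +60 → 60 ≥ 60
Round 2 — Kestrel shuts down.
  Axion: +60 → 90 < 120
  Helix: +75 → 105 ≥ 100
  Nomad: +80 → 80 < 110
Round 3 — Helix shuts down.
  Axion: +60 → 150 ≥ 120
Round 4 — Axion shuts down.
No further shutdowns.

80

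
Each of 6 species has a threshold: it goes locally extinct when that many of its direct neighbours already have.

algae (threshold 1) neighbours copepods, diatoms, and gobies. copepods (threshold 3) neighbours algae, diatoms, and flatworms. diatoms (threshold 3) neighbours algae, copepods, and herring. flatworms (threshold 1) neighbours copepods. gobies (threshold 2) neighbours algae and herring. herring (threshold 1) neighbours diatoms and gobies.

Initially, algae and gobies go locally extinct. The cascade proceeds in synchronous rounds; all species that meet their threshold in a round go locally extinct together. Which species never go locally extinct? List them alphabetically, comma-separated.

copepods, diatoms, flatworms

Round 1 — algae, gobies go locally extinct (initial).
Round 2 — checking thresholds:
  copepods: 1 of 3 neighbours < 3, below threshold.
  diatoms: 1 of 3 neighbours < 3, below threshold.
  herring: 1 of 2 neighbours ≥ 1, goes locally extinct.
Round 3 — no new extinctions; cascade stops.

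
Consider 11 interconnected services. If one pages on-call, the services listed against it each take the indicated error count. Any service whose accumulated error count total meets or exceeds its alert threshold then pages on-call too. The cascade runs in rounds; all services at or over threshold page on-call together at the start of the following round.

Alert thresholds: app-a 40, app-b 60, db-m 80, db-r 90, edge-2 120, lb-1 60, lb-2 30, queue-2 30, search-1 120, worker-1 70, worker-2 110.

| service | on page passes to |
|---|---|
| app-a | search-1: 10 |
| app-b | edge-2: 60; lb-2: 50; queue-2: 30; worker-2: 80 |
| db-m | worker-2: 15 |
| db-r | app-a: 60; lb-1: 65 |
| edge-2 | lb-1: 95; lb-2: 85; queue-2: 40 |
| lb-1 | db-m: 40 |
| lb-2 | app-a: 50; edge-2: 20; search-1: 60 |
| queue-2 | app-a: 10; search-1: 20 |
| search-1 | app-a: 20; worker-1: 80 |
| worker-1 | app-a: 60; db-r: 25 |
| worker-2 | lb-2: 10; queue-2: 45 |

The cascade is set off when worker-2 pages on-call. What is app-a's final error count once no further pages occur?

10

Round 1 — worker-2 pages on-call (initial).
  lb-2: +10 → 10 < 30
  queue-2: +45 → 45 ≥ 30
Round 2 — queue-2 pages on-call.
  app-a: +10 → 10 < 40
  search-1: +20 → 20 < 120
No further pages.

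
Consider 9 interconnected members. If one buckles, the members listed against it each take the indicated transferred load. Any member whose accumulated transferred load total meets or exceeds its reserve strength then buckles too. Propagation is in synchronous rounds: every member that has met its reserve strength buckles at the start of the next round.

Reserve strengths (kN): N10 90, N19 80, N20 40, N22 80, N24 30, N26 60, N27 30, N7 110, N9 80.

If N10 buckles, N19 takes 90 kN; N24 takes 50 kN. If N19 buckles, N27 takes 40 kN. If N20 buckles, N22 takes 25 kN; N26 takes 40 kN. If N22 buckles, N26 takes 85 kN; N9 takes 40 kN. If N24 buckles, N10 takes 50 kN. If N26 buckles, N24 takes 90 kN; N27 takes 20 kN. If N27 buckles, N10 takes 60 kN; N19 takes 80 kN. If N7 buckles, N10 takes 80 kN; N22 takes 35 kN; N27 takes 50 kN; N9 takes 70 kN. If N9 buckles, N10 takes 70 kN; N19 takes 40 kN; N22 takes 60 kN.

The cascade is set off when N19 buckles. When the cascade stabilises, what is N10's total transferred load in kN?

Round 1 — N19 buckles (initial).
  N27: +40 → 40 ≥ 30
Round 2 — N27 buckles.
  N10: +60 → 60 < 90
No further bucklings.

60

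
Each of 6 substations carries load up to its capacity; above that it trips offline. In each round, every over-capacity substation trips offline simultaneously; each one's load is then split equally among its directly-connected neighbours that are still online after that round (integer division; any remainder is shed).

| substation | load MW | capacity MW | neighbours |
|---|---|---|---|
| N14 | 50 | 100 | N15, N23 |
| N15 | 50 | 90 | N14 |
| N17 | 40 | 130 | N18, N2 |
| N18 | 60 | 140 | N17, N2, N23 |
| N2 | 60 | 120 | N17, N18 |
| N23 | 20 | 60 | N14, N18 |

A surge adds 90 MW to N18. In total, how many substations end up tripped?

4

Round 1 — N18 at 150 > 140. N18 trips offline.
  N18 sheds 150 MW to N17, N2, N23: 50 each.
    N17: 40+50 = 90 ≤ 130
    N2: 60+50 = 110 ≤ 120
    N23: 20+50 = 70 > 60
Round 2 — N23 trips offline.
  N23 sheds 70 MW to N14: 70 each.
    N14: 50+70 = 120 > 100
Round 3 — N14 trips offline.
  N14 sheds 120 MW to N15: 120 each.
    N15: 50+120 = 170 > 90
Round 4 — N15 trips offline.
  N15 sheds 170 MW: no online neighbours, lost.
No further trips.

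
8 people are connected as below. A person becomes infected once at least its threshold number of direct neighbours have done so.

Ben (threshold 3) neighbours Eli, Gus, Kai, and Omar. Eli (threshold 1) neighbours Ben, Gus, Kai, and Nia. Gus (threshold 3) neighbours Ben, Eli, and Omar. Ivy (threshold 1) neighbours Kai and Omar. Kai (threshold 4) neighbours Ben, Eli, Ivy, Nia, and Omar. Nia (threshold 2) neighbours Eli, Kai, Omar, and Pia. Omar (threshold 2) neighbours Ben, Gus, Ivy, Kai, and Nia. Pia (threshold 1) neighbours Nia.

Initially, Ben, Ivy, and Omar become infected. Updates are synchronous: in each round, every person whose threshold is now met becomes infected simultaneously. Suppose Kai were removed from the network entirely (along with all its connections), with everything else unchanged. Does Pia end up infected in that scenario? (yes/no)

With Kai removed:
Round 1 — Ben, Ivy, Omar become infected (initial).
Round 2 — checking thresholds:
  Eli: 1 of 3 neighbours ≥ 1, becomes infected.
  Gus: 2 of 3 neighbours < 3, holds.
  Nia: 1 of 3 neighbours < 2, holds.
Round 3 — checking thresholds:
  Gus: 3 of 3 neighbours ≥ 3, becomes infected.
  Nia: 2 of 3 neighbours ≥ 2, becomes infected.
Round 4 — checking thresholds:
  Pia: 1 of 1 neighbours ≥ 1, becomes infected.
Round 5 — no new infections; cascade stops.

yes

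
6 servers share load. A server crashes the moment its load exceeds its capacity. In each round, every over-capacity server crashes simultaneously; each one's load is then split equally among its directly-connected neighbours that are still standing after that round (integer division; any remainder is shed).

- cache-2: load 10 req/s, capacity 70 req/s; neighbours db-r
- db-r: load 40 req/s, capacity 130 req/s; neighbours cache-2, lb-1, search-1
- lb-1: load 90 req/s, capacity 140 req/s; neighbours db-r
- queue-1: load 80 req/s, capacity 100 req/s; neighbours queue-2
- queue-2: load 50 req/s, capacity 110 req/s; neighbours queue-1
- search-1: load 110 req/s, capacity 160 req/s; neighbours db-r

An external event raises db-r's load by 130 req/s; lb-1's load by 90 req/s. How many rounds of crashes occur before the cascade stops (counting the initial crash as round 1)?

2

Round 1 — db-r at 170 > 130; lb-1 at 180 > 140. db-r, lb-1 crash.
  db-r sheds 170 req/s to cache-2, search-1: 85 each.
    cache-2: 10+85 = 95 > 70
    search-1: 110+85 = 195 > 160
  lb-1 sheds 180 req/s: no online neighbours, lost.
Round 2 — cache-2, search-1 crash.
  cache-2 sheds 95 req/s: no online neighbours, lost.
  search-1 sheds 195 req/s: no online neighbours, lost.
No further crashes.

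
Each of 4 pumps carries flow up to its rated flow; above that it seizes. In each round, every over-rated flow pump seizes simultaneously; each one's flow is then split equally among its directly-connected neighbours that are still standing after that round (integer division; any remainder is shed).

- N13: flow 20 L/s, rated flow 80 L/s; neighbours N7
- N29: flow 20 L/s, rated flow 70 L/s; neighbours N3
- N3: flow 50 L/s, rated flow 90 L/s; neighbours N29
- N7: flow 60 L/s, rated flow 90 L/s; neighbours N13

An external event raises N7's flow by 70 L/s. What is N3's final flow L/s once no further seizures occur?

50

Round 1 — N7 at 130 > 90. N7 seizes.
  N7 sheds 130 L/s to N13: 130 each.
    N13: 20+130 = 150 > 80
Round 2 — N13 seizes.
  N13 sheds 150 L/s: no online neighbours, lost.
No further seizures.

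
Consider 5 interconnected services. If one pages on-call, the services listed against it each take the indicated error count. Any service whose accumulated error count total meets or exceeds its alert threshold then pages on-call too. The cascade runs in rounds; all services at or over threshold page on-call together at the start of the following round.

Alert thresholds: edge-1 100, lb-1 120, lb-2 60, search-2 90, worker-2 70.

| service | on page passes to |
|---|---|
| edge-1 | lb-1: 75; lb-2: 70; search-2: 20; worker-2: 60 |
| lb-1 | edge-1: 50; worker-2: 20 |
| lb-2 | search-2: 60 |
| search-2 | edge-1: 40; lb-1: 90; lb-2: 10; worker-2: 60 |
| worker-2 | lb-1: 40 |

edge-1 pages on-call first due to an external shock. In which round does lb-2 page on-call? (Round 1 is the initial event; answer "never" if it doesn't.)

Round 1 — edge-1 pages on-call (initial).
  lb-1: +75 → 75 < 120
  lb-2: +70 → 70 ≥ 60
  search-2: +20 → 20 < 90
  worker-2: +60 → 60 < 70
Round 2 — lb-2 pages on-call.
  search-2: +60 → 80 < 90
No further pages.

2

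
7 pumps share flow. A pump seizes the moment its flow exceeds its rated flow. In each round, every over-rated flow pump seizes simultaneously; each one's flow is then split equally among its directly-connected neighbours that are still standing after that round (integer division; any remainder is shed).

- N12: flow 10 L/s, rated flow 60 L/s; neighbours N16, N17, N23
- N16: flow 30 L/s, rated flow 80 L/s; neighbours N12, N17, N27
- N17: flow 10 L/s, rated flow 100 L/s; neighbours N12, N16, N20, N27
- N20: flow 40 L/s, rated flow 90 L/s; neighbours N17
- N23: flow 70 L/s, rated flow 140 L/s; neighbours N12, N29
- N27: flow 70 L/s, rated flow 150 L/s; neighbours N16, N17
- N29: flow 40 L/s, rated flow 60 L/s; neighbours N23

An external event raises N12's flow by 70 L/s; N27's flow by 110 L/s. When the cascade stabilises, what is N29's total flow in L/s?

Round 1 — N12 at 80 > 60; N27 at 180 > 150. N12, N27 seize.
  N12 sheds 80 L/s to N16, N17, N23: 26 each (2 lost).
    N16: 30+26 = 56 ≤ 80
    N17: 10+26 = 36 ≤ 100
    N23: 70+26 = 96 ≤ 140
  N27 sheds 180 L/s to N16, N17: 90 each.
    N16: 56+90 = 146 > 80
    N17: 36+90 = 126 > 100
Round 2 — N16, N17 seize.
  N16 sheds 146 L/s: no online neighbours, lost.
  N17 sheds 126 L/s to N20: 126 each.
    N20: 40+126 = 166 > 90
Round 3 — N20 seizes.
  N20 sheds 166 L/s: no online neighbours, lost.
No further seizures.

40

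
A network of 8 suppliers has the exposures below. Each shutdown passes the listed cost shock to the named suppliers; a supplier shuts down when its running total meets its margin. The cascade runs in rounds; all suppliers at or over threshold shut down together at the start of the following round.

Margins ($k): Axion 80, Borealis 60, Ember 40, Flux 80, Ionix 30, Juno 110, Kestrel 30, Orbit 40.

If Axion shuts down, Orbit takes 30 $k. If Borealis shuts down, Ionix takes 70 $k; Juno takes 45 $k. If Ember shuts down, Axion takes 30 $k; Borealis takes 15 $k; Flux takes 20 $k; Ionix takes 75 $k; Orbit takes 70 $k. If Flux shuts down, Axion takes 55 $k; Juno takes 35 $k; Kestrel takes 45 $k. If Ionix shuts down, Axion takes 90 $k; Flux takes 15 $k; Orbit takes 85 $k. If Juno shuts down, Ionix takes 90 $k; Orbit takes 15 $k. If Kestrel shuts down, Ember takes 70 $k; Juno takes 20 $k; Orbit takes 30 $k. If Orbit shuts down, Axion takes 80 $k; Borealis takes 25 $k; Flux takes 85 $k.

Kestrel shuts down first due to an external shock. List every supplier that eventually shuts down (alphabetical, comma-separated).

Axion, Ember, Flux, Ionix, Kestrel, Orbit

Round 1 — Kestrel shuts down (initial).
  Ember: +70 → 70 ≥ 40
  Juno: +20 → 20 < 110
  Orbit: +30 → 30 < 40
Round 2 — Ember shuts down.
  Axion: +30 → 30 < 80
  Borealis: +15 → 15 < 60
  Flux: +20 → 20 < 80
  Ionix: +75 → 75 ≥ 30
  Orbit: +70 → 100 ≥ 40
Round 3 — Ionix, Orbit shut down.
  Axion: +90+80 → 200 ≥ 80
  Borealis: +25 → 40 < 60
  Flux: +15+85 → 120 ≥ 80
Round 4 — Axion, Flux shut down.
  Juno: +35 → 55 < 110
No further shutdowns.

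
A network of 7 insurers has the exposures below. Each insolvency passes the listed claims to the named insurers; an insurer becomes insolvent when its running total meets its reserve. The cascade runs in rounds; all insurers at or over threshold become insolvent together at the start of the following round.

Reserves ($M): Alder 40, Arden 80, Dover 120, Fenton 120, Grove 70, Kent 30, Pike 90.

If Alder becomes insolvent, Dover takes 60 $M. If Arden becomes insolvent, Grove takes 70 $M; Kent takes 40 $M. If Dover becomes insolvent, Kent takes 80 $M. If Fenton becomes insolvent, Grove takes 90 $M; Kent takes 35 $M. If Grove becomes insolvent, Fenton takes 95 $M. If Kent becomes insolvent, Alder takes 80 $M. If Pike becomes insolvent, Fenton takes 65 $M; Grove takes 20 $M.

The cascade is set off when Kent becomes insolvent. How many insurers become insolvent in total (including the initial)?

Round 1 — Kent becomes insolvent (initial).
  Alder: +80 → 80 ≥ 40
Round 2 — Alder becomes insolvent.
  Dover: +60 → 60 < 120
No further insolvencies.

2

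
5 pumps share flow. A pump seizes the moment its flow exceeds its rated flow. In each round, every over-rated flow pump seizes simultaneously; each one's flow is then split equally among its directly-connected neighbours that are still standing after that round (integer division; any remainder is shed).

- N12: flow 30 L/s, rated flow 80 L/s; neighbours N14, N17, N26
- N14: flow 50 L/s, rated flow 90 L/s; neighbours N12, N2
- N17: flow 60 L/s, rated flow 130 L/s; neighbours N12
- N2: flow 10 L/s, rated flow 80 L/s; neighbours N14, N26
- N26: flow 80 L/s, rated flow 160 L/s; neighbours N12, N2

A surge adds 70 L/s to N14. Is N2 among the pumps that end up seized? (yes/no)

Round 1 — N14 at 120 > 90. N14 seizes.
  N14 sheds 120 L/s to N12, N2: 60 each.
    N12: 30+60 = 90 > 80
    N2: 10+60 = 70 ≤ 80
Round 2 — N12 seizes.
  N12 sheds 90 L/s to N17, N26: 45 each.
    N17: 60+45 = 105 ≤ 130
    N26: 80+45 = 125 ≤ 160
No further seizures.

no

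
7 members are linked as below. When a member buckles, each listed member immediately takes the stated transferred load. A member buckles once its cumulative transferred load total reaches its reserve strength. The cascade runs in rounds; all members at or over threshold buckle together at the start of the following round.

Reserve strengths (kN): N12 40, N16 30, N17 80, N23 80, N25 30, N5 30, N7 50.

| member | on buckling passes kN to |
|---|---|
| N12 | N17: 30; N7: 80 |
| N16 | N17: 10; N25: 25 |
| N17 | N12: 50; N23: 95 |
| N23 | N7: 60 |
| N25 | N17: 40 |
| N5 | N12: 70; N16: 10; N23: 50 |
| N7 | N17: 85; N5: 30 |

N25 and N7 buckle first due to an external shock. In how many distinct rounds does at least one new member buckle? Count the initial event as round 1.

3

Round 1 — N25, N7 buckle (initial).
  N17: +40+85 → 125 ≥ 80
  N5: +30 → 30 ≥ 30
Round 2 — N17, N5 buckle.
  N12: +50+70 → 120 ≥ 40
  N16: +10 → 10 < 30
  N23: +95+50 → 145 ≥ 80
Round 3 — N12, N23 buckle.
No further bucklings.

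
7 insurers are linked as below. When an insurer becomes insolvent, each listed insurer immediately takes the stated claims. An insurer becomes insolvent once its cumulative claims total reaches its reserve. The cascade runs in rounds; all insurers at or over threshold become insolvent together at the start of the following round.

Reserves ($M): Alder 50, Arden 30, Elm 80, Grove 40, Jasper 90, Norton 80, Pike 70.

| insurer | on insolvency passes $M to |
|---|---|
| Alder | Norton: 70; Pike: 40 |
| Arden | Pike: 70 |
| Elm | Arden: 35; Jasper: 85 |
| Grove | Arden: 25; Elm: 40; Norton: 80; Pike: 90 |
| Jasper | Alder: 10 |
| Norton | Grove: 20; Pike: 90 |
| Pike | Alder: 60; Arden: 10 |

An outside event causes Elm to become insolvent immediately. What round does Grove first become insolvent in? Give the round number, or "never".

never

Round 1 — Elm becomes insolvent (initial).
  Arden: +35 → 35 ≥ 30
  Jasper: +85 → 85 < 90
Round 2 — Arden becomes insolvent.
  Pike: +70 → 70 ≥ 70
Round 3 — Pike becomes insolvent.
  Alder: +60 → 60 ≥ 50
Round 4 — Alder becomes insolvent.
  Norton: +70 → 70 < 80
No further insolvencies.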